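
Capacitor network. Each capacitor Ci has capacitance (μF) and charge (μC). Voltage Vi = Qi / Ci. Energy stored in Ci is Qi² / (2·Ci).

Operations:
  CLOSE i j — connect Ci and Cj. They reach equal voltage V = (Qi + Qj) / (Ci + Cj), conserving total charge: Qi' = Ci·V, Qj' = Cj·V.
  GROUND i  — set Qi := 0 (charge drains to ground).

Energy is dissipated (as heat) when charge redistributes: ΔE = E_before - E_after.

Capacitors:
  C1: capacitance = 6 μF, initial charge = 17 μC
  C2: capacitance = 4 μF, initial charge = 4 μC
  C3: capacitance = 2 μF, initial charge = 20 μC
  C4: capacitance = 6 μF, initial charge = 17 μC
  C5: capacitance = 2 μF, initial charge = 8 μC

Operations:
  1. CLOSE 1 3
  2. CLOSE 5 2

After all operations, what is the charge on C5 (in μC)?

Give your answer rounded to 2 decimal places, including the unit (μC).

Initial: C1(6μF, Q=17μC, V=2.83V), C2(4μF, Q=4μC, V=1.00V), C3(2μF, Q=20μC, V=10.00V), C4(6μF, Q=17μC, V=2.83V), C5(2μF, Q=8μC, V=4.00V)
Op 1: CLOSE 1-3: Q_total=37.00, C_total=8.00, V=4.62; Q1=27.75, Q3=9.25; dissipated=38.521
Op 2: CLOSE 5-2: Q_total=12.00, C_total=6.00, V=2.00; Q5=4.00, Q2=8.00; dissipated=6.000
Final charges: Q1=27.75, Q2=8.00, Q3=9.25, Q4=17.00, Q5=4.00

Answer: 4.00 μC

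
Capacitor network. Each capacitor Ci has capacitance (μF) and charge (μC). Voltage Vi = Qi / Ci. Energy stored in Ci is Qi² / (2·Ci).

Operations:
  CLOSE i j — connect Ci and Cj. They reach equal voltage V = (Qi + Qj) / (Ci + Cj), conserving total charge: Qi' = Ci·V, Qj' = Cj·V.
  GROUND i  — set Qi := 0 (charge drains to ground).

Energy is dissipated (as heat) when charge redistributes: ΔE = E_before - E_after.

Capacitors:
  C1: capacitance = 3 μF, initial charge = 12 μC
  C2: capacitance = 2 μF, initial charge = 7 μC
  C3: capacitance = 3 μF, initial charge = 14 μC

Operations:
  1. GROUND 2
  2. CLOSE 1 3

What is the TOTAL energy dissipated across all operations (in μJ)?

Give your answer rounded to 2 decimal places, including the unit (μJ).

Initial: C1(3μF, Q=12μC, V=4.00V), C2(2μF, Q=7μC, V=3.50V), C3(3μF, Q=14μC, V=4.67V)
Op 1: GROUND 2: Q2=0; energy lost=12.250
Op 2: CLOSE 1-3: Q_total=26.00, C_total=6.00, V=4.33; Q1=13.00, Q3=13.00; dissipated=0.333
Total dissipated: 12.583 μJ

Answer: 12.58 μJ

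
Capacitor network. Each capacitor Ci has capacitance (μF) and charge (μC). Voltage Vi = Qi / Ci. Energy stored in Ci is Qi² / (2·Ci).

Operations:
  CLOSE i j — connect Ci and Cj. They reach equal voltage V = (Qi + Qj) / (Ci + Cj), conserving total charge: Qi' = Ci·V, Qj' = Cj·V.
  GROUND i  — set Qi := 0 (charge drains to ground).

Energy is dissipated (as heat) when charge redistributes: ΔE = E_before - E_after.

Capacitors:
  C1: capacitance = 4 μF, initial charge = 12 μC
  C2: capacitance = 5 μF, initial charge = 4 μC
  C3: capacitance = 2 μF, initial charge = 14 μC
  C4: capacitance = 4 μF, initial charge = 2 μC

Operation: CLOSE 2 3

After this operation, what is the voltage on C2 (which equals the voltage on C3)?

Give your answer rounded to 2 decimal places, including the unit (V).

Initial: C1(4μF, Q=12μC, V=3.00V), C2(5μF, Q=4μC, V=0.80V), C3(2μF, Q=14μC, V=7.00V), C4(4μF, Q=2μC, V=0.50V)
Op 1: CLOSE 2-3: Q_total=18.00, C_total=7.00, V=2.57; Q2=12.86, Q3=5.14; dissipated=27.457

Answer: 2.57 V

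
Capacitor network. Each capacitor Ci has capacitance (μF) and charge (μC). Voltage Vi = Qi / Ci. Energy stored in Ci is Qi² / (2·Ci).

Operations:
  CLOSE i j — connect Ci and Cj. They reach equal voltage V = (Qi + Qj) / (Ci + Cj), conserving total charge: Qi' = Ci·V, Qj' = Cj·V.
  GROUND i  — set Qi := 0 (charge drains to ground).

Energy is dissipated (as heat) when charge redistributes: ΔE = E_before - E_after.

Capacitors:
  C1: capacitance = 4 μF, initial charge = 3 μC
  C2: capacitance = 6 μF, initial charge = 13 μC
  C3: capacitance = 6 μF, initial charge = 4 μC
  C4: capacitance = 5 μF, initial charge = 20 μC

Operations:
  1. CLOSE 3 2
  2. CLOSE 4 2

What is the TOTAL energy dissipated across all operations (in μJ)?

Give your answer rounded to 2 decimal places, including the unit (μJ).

Initial: C1(4μF, Q=3μC, V=0.75V), C2(6μF, Q=13μC, V=2.17V), C3(6μF, Q=4μC, V=0.67V), C4(5μF, Q=20μC, V=4.00V)
Op 1: CLOSE 3-2: Q_total=17.00, C_total=12.00, V=1.42; Q3=8.50, Q2=8.50; dissipated=3.375
Op 2: CLOSE 4-2: Q_total=28.50, C_total=11.00, V=2.59; Q4=12.95, Q2=15.55; dissipated=9.100
Total dissipated: 12.475 μJ

Answer: 12.48 μJ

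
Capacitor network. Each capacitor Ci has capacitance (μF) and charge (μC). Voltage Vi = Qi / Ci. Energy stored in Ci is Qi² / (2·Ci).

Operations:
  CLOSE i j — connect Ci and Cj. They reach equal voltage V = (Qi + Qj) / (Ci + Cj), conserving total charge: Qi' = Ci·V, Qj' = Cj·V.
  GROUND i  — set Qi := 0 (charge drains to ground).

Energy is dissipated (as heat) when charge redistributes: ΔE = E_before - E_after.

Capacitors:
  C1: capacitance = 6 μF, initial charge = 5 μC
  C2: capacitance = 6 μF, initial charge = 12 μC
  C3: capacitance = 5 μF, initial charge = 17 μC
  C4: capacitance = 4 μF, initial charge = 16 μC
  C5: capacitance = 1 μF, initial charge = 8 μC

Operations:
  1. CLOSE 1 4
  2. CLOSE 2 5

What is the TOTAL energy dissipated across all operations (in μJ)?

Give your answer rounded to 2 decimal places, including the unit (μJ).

Initial: C1(6μF, Q=5μC, V=0.83V), C2(6μF, Q=12μC, V=2.00V), C3(5μF, Q=17μC, V=3.40V), C4(4μF, Q=16μC, V=4.00V), C5(1μF, Q=8μC, V=8.00V)
Op 1: CLOSE 1-4: Q_total=21.00, C_total=10.00, V=2.10; Q1=12.60, Q4=8.40; dissipated=12.033
Op 2: CLOSE 2-5: Q_total=20.00, C_total=7.00, V=2.86; Q2=17.14, Q5=2.86; dissipated=15.429
Total dissipated: 27.462 μJ

Answer: 27.46 μJ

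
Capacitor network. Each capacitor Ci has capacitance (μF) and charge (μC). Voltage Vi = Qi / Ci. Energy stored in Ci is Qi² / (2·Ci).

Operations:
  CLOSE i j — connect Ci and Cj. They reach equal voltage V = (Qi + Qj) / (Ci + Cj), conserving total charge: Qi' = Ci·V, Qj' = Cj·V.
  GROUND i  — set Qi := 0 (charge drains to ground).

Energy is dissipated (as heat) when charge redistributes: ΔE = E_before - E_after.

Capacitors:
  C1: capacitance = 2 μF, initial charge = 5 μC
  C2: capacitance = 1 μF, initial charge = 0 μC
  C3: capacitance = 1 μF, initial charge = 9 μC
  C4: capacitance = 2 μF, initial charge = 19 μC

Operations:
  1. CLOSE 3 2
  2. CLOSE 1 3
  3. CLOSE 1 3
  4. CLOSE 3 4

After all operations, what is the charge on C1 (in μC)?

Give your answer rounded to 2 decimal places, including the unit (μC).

Answer: 6.33 μC

Derivation:
Initial: C1(2μF, Q=5μC, V=2.50V), C2(1μF, Q=0μC, V=0.00V), C3(1μF, Q=9μC, V=9.00V), C4(2μF, Q=19μC, V=9.50V)
Op 1: CLOSE 3-2: Q_total=9.00, C_total=2.00, V=4.50; Q3=4.50, Q2=4.50; dissipated=20.250
Op 2: CLOSE 1-3: Q_total=9.50, C_total=3.00, V=3.17; Q1=6.33, Q3=3.17; dissipated=1.333
Op 3: CLOSE 1-3: Q_total=9.50, C_total=3.00, V=3.17; Q1=6.33, Q3=3.17; dissipated=0.000
Op 4: CLOSE 3-4: Q_total=22.17, C_total=3.00, V=7.39; Q3=7.39, Q4=14.78; dissipated=13.370
Final charges: Q1=6.33, Q2=4.50, Q3=7.39, Q4=14.78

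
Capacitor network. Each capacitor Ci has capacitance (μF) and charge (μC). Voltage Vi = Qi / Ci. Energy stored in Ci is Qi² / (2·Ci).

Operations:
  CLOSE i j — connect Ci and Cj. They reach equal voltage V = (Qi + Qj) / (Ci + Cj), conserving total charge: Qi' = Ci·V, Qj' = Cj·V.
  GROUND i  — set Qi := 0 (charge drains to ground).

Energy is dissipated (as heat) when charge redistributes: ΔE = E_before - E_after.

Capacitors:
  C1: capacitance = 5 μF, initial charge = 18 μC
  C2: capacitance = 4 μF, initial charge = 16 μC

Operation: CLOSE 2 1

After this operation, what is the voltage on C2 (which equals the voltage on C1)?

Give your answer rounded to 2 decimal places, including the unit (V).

Initial: C1(5μF, Q=18μC, V=3.60V), C2(4μF, Q=16μC, V=4.00V)
Op 1: CLOSE 2-1: Q_total=34.00, C_total=9.00, V=3.78; Q2=15.11, Q1=18.89; dissipated=0.178

Answer: 3.78 V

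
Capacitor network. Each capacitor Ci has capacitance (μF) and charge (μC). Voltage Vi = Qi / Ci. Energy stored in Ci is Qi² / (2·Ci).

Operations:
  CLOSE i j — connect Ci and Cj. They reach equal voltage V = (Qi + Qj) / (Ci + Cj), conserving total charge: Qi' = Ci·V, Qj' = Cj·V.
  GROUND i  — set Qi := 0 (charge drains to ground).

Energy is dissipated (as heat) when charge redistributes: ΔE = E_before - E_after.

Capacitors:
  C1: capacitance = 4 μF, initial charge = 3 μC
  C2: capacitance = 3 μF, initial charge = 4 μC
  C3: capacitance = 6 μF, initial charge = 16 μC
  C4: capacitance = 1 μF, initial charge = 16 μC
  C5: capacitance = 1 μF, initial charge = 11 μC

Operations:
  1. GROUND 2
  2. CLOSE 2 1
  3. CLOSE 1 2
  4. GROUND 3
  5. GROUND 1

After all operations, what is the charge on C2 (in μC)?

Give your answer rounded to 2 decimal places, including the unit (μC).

Answer: 1.29 μC

Derivation:
Initial: C1(4μF, Q=3μC, V=0.75V), C2(3μF, Q=4μC, V=1.33V), C3(6μF, Q=16μC, V=2.67V), C4(1μF, Q=16μC, V=16.00V), C5(1μF, Q=11μC, V=11.00V)
Op 1: GROUND 2: Q2=0; energy lost=2.667
Op 2: CLOSE 2-1: Q_total=3.00, C_total=7.00, V=0.43; Q2=1.29, Q1=1.71; dissipated=0.482
Op 3: CLOSE 1-2: Q_total=3.00, C_total=7.00, V=0.43; Q1=1.71, Q2=1.29; dissipated=0.000
Op 4: GROUND 3: Q3=0; energy lost=21.333
Op 5: GROUND 1: Q1=0; energy lost=0.367
Final charges: Q1=0.00, Q2=1.29, Q3=0.00, Q4=16.00, Q5=11.00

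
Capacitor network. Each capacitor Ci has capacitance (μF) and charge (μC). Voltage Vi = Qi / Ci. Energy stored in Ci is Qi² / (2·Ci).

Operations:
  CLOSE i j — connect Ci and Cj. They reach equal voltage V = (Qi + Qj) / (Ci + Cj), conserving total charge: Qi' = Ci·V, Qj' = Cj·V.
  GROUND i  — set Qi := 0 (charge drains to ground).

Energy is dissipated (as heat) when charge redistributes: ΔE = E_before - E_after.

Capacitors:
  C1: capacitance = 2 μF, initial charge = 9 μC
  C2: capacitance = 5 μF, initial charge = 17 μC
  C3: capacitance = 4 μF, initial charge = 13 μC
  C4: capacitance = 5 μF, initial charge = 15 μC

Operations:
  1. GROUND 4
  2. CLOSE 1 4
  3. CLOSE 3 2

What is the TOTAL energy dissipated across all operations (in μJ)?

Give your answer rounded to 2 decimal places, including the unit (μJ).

Answer: 36.99 μJ

Derivation:
Initial: C1(2μF, Q=9μC, V=4.50V), C2(5μF, Q=17μC, V=3.40V), C3(4μF, Q=13μC, V=3.25V), C4(5μF, Q=15μC, V=3.00V)
Op 1: GROUND 4: Q4=0; energy lost=22.500
Op 2: CLOSE 1-4: Q_total=9.00, C_total=7.00, V=1.29; Q1=2.57, Q4=6.43; dissipated=14.464
Op 3: CLOSE 3-2: Q_total=30.00, C_total=9.00, V=3.33; Q3=13.33, Q2=16.67; dissipated=0.025
Total dissipated: 36.989 μJ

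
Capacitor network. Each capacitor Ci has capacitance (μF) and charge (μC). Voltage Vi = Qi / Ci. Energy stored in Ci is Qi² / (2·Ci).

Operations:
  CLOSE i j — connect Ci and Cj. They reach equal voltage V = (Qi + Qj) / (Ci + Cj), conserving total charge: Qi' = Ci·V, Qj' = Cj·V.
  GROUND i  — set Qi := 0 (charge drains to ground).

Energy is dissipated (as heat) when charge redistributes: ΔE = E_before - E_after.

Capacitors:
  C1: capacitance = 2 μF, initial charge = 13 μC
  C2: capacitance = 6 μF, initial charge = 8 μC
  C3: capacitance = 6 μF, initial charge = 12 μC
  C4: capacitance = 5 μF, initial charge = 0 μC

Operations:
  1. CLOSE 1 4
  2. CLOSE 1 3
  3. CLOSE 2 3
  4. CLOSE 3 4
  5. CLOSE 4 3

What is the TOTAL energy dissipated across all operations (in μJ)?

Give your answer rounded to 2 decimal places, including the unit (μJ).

Answer: 30.85 μJ

Derivation:
Initial: C1(2μF, Q=13μC, V=6.50V), C2(6μF, Q=8μC, V=1.33V), C3(6μF, Q=12μC, V=2.00V), C4(5μF, Q=0μC, V=0.00V)
Op 1: CLOSE 1-4: Q_total=13.00, C_total=7.00, V=1.86; Q1=3.71, Q4=9.29; dissipated=30.179
Op 2: CLOSE 1-3: Q_total=15.71, C_total=8.00, V=1.96; Q1=3.93, Q3=11.79; dissipated=0.015
Op 3: CLOSE 2-3: Q_total=19.79, C_total=12.00, V=1.65; Q2=9.89, Q3=9.89; dissipated=0.597
Op 4: CLOSE 3-4: Q_total=19.18, C_total=11.00, V=1.74; Q3=10.46, Q4=8.72; dissipated=0.059
Op 5: CLOSE 4-3: Q_total=19.18, C_total=11.00, V=1.74; Q4=8.72, Q3=10.46; dissipated=0.000
Total dissipated: 30.850 μJ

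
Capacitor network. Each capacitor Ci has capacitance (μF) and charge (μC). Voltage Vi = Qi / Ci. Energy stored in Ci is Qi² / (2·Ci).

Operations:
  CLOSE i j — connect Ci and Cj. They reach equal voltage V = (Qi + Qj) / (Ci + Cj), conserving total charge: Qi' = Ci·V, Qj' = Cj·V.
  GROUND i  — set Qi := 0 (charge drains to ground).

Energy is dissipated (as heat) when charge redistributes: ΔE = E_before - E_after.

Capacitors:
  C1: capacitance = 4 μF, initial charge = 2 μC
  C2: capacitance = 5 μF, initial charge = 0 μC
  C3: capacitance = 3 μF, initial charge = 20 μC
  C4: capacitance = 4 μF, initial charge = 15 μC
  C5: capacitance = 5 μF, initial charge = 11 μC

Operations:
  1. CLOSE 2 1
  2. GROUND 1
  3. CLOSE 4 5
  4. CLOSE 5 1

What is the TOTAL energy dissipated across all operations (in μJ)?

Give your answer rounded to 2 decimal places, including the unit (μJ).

Initial: C1(4μF, Q=2μC, V=0.50V), C2(5μF, Q=0μC, V=0.00V), C3(3μF, Q=20μC, V=6.67V), C4(4μF, Q=15μC, V=3.75V), C5(5μF, Q=11μC, V=2.20V)
Op 1: CLOSE 2-1: Q_total=2.00, C_total=9.00, V=0.22; Q2=1.11, Q1=0.89; dissipated=0.278
Op 2: GROUND 1: Q1=0; energy lost=0.099
Op 3: CLOSE 4-5: Q_total=26.00, C_total=9.00, V=2.89; Q4=11.56, Q5=14.44; dissipated=2.669
Op 4: CLOSE 5-1: Q_total=14.44, C_total=9.00, V=1.60; Q5=8.02, Q1=6.42; dissipated=9.273
Total dissipated: 12.319 μJ

Answer: 12.32 μJ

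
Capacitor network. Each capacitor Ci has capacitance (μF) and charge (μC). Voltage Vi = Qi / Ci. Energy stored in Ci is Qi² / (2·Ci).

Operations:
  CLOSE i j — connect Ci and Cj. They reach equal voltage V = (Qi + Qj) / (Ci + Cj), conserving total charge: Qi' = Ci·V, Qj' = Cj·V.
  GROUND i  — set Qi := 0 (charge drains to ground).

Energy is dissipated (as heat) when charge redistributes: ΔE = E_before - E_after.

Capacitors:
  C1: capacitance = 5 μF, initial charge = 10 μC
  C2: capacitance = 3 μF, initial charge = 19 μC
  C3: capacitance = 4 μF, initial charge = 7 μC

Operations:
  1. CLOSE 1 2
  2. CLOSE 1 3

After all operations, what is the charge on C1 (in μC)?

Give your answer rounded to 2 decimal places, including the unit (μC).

Answer: 13.96 μC

Derivation:
Initial: C1(5μF, Q=10μC, V=2.00V), C2(3μF, Q=19μC, V=6.33V), C3(4μF, Q=7μC, V=1.75V)
Op 1: CLOSE 1-2: Q_total=29.00, C_total=8.00, V=3.62; Q1=18.12, Q2=10.88; dissipated=17.604
Op 2: CLOSE 1-3: Q_total=25.12, C_total=9.00, V=2.79; Q1=13.96, Q3=11.17; dissipated=3.906
Final charges: Q1=13.96, Q2=10.88, Q3=11.17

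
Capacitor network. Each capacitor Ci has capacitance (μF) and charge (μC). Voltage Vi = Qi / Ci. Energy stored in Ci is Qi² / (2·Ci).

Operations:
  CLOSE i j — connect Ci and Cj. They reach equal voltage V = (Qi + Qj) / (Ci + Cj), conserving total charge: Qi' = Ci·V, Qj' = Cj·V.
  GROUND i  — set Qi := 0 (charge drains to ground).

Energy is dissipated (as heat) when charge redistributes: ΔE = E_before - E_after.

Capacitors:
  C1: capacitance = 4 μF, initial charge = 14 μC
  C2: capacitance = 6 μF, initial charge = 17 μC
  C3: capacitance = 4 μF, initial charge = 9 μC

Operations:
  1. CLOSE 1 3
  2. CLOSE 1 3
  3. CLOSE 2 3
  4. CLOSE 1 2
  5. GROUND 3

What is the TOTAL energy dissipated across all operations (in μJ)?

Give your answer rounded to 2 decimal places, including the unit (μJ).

Answer: 17.81 μJ

Derivation:
Initial: C1(4μF, Q=14μC, V=3.50V), C2(6μF, Q=17μC, V=2.83V), C3(4μF, Q=9μC, V=2.25V)
Op 1: CLOSE 1-3: Q_total=23.00, C_total=8.00, V=2.88; Q1=11.50, Q3=11.50; dissipated=1.562
Op 2: CLOSE 1-3: Q_total=23.00, C_total=8.00, V=2.88; Q1=11.50, Q3=11.50; dissipated=0.000
Op 3: CLOSE 2-3: Q_total=28.50, C_total=10.00, V=2.85; Q2=17.10, Q3=11.40; dissipated=0.002
Op 4: CLOSE 1-2: Q_total=28.60, C_total=10.00, V=2.86; Q1=11.44, Q2=17.16; dissipated=0.001
Op 5: GROUND 3: Q3=0; energy lost=16.245
Total dissipated: 17.810 μJ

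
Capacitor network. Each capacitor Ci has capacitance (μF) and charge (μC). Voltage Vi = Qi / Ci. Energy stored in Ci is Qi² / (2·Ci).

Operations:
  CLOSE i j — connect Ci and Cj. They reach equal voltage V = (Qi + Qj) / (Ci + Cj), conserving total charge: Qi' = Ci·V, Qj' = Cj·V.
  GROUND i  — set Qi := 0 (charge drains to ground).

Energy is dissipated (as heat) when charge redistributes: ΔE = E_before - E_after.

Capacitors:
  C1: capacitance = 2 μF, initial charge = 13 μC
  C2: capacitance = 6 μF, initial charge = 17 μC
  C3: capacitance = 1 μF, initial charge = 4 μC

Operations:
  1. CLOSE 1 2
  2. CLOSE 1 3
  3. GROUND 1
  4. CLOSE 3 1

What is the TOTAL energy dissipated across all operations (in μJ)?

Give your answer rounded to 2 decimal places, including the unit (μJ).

Answer: 29.70 μJ

Derivation:
Initial: C1(2μF, Q=13μC, V=6.50V), C2(6μF, Q=17μC, V=2.83V), C3(1μF, Q=4μC, V=4.00V)
Op 1: CLOSE 1-2: Q_total=30.00, C_total=8.00, V=3.75; Q1=7.50, Q2=22.50; dissipated=10.083
Op 2: CLOSE 1-3: Q_total=11.50, C_total=3.00, V=3.83; Q1=7.67, Q3=3.83; dissipated=0.021
Op 3: GROUND 1: Q1=0; energy lost=14.694
Op 4: CLOSE 3-1: Q_total=3.83, C_total=3.00, V=1.28; Q3=1.28, Q1=2.56; dissipated=4.898
Total dissipated: 29.697 μJ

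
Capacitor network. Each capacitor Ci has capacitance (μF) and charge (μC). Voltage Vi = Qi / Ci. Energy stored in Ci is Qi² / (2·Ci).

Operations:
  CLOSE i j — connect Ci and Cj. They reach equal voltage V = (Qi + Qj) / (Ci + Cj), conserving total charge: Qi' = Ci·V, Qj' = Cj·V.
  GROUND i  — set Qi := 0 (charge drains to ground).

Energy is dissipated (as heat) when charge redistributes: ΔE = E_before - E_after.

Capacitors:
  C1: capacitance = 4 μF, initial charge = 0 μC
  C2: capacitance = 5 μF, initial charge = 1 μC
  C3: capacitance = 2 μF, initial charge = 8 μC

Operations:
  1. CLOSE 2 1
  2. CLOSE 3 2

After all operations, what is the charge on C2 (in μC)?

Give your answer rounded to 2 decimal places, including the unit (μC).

Answer: 6.11 μC

Derivation:
Initial: C1(4μF, Q=0μC, V=0.00V), C2(5μF, Q=1μC, V=0.20V), C3(2μF, Q=8μC, V=4.00V)
Op 1: CLOSE 2-1: Q_total=1.00, C_total=9.00, V=0.11; Q2=0.56, Q1=0.44; dissipated=0.044
Op 2: CLOSE 3-2: Q_total=8.56, C_total=7.00, V=1.22; Q3=2.44, Q2=6.11; dissipated=10.802
Final charges: Q1=0.44, Q2=6.11, Q3=2.44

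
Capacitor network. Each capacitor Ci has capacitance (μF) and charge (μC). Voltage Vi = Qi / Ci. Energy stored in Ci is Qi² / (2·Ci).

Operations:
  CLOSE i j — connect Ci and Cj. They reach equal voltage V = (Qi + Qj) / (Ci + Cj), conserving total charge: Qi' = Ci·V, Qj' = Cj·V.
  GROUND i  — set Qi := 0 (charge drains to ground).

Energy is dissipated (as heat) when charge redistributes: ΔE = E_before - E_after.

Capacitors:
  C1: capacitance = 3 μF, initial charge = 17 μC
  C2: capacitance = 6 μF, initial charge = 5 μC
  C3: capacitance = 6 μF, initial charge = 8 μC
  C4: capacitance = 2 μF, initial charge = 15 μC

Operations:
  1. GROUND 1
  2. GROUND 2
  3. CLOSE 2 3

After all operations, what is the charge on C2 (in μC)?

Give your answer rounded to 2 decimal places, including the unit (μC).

Initial: C1(3μF, Q=17μC, V=5.67V), C2(6μF, Q=5μC, V=0.83V), C3(6μF, Q=8μC, V=1.33V), C4(2μF, Q=15μC, V=7.50V)
Op 1: GROUND 1: Q1=0; energy lost=48.167
Op 2: GROUND 2: Q2=0; energy lost=2.083
Op 3: CLOSE 2-3: Q_total=8.00, C_total=12.00, V=0.67; Q2=4.00, Q3=4.00; dissipated=2.667
Final charges: Q1=0.00, Q2=4.00, Q3=4.00, Q4=15.00

Answer: 4.00 μC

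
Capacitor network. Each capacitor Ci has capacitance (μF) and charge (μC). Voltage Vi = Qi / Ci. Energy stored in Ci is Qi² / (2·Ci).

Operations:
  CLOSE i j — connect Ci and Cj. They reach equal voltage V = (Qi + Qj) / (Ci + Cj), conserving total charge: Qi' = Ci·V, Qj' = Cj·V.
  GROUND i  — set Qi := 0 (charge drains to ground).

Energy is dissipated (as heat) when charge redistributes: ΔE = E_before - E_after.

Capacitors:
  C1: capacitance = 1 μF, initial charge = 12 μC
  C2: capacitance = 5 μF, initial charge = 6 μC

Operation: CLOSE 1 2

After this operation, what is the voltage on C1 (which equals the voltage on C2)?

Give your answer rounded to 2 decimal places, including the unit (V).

Answer: 3.00 V

Derivation:
Initial: C1(1μF, Q=12μC, V=12.00V), C2(5μF, Q=6μC, V=1.20V)
Op 1: CLOSE 1-2: Q_total=18.00, C_total=6.00, V=3.00; Q1=3.00, Q2=15.00; dissipated=48.600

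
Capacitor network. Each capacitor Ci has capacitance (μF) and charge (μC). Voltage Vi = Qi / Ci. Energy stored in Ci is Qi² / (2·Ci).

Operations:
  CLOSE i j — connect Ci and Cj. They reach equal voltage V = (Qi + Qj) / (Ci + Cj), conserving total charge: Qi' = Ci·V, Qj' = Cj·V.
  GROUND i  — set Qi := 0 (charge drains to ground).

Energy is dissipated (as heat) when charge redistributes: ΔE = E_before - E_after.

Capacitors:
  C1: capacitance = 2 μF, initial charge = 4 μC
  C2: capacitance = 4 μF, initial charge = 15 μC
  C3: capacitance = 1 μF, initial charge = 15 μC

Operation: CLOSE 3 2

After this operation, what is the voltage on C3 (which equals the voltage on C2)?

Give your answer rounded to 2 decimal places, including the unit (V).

Initial: C1(2μF, Q=4μC, V=2.00V), C2(4μF, Q=15μC, V=3.75V), C3(1μF, Q=15μC, V=15.00V)
Op 1: CLOSE 3-2: Q_total=30.00, C_total=5.00, V=6.00; Q3=6.00, Q2=24.00; dissipated=50.625

Answer: 6.00 V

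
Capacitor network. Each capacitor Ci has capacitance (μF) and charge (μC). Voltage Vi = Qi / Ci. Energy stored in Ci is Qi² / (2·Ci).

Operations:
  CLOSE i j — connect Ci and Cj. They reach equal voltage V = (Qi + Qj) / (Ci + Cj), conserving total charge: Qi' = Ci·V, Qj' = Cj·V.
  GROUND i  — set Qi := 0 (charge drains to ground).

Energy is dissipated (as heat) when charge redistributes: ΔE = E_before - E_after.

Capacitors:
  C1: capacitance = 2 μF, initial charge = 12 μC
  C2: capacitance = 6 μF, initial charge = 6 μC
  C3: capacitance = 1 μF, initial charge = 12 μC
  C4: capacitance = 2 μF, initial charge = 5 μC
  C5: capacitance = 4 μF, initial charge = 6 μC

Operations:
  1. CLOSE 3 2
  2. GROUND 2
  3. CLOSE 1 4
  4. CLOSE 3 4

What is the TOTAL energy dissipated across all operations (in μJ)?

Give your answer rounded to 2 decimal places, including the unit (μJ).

Answer: 78.76 μJ

Derivation:
Initial: C1(2μF, Q=12μC, V=6.00V), C2(6μF, Q=6μC, V=1.00V), C3(1μF, Q=12μC, V=12.00V), C4(2μF, Q=5μC, V=2.50V), C5(4μF, Q=6μC, V=1.50V)
Op 1: CLOSE 3-2: Q_total=18.00, C_total=7.00, V=2.57; Q3=2.57, Q2=15.43; dissipated=51.857
Op 2: GROUND 2: Q2=0; energy lost=19.837
Op 3: CLOSE 1-4: Q_total=17.00, C_total=4.00, V=4.25; Q1=8.50, Q4=8.50; dissipated=6.125
Op 4: CLOSE 3-4: Q_total=11.07, C_total=3.00, V=3.69; Q3=3.69, Q4=7.38; dissipated=0.939
Total dissipated: 78.758 μJ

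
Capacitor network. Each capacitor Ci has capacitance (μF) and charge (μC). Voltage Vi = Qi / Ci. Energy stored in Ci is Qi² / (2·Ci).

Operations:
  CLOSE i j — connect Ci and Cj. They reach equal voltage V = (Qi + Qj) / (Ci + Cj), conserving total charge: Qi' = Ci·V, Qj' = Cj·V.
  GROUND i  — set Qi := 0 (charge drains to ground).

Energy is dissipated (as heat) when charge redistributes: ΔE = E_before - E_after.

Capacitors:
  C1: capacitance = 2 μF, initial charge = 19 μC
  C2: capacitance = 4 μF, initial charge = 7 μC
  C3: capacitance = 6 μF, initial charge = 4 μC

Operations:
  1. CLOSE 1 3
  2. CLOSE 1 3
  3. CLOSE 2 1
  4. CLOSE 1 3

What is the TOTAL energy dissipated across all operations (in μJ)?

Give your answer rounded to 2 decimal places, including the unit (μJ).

Answer: 59.79 μJ

Derivation:
Initial: C1(2μF, Q=19μC, V=9.50V), C2(4μF, Q=7μC, V=1.75V), C3(6μF, Q=4μC, V=0.67V)
Op 1: CLOSE 1-3: Q_total=23.00, C_total=8.00, V=2.88; Q1=5.75, Q3=17.25; dissipated=58.521
Op 2: CLOSE 1-3: Q_total=23.00, C_total=8.00, V=2.88; Q1=5.75, Q3=17.25; dissipated=0.000
Op 3: CLOSE 2-1: Q_total=12.75, C_total=6.00, V=2.12; Q2=8.50, Q1=4.25; dissipated=0.844
Op 4: CLOSE 1-3: Q_total=21.50, C_total=8.00, V=2.69; Q1=5.38, Q3=16.12; dissipated=0.422
Total dissipated: 59.786 μJ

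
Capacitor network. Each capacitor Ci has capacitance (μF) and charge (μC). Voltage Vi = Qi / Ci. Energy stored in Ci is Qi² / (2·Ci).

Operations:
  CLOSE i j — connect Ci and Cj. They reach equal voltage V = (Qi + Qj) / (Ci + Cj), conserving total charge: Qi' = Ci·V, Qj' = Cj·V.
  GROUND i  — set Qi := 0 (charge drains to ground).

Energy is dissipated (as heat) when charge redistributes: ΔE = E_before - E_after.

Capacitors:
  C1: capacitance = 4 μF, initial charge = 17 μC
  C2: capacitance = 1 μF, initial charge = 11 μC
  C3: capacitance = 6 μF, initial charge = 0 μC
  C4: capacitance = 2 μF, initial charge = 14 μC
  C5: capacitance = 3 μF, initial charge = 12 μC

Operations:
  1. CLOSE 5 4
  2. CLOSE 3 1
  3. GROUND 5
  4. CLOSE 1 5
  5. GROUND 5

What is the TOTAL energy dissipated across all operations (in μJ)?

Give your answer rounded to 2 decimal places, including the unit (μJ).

Answer: 71.53 μJ

Derivation:
Initial: C1(4μF, Q=17μC, V=4.25V), C2(1μF, Q=11μC, V=11.00V), C3(6μF, Q=0μC, V=0.00V), C4(2μF, Q=14μC, V=7.00V), C5(3μF, Q=12μC, V=4.00V)
Op 1: CLOSE 5-4: Q_total=26.00, C_total=5.00, V=5.20; Q5=15.60, Q4=10.40; dissipated=5.400
Op 2: CLOSE 3-1: Q_total=17.00, C_total=10.00, V=1.70; Q3=10.20, Q1=6.80; dissipated=21.675
Op 3: GROUND 5: Q5=0; energy lost=40.560
Op 4: CLOSE 1-5: Q_total=6.80, C_total=7.00, V=0.97; Q1=3.89, Q5=2.91; dissipated=2.477
Op 5: GROUND 5: Q5=0; energy lost=1.416
Total dissipated: 71.528 μJ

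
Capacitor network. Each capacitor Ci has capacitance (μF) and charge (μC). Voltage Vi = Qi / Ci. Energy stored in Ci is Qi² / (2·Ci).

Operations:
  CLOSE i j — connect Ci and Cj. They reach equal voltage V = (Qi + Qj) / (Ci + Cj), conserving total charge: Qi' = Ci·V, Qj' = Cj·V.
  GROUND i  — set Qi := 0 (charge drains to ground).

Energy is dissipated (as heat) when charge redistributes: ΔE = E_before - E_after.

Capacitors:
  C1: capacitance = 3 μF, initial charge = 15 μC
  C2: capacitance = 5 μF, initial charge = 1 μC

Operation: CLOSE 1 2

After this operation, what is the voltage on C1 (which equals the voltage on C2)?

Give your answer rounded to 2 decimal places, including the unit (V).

Answer: 2.00 V

Derivation:
Initial: C1(3μF, Q=15μC, V=5.00V), C2(5μF, Q=1μC, V=0.20V)
Op 1: CLOSE 1-2: Q_total=16.00, C_total=8.00, V=2.00; Q1=6.00, Q2=10.00; dissipated=21.600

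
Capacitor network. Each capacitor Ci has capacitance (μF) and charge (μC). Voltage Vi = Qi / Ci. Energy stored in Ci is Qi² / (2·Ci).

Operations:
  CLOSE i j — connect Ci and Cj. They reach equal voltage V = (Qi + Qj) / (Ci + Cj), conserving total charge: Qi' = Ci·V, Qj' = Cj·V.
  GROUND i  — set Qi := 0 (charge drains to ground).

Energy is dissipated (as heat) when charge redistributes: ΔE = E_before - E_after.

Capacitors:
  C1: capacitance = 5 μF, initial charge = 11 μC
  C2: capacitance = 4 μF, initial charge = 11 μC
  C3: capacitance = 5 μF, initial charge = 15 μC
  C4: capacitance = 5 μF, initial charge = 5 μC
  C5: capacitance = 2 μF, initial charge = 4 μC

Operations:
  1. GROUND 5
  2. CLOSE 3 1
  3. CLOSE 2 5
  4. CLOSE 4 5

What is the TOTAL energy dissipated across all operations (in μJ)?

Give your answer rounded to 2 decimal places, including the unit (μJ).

Answer: 10.34 μJ

Derivation:
Initial: C1(5μF, Q=11μC, V=2.20V), C2(4μF, Q=11μC, V=2.75V), C3(5μF, Q=15μC, V=3.00V), C4(5μF, Q=5μC, V=1.00V), C5(2μF, Q=4μC, V=2.00V)
Op 1: GROUND 5: Q5=0; energy lost=4.000
Op 2: CLOSE 3-1: Q_total=26.00, C_total=10.00, V=2.60; Q3=13.00, Q1=13.00; dissipated=0.800
Op 3: CLOSE 2-5: Q_total=11.00, C_total=6.00, V=1.83; Q2=7.33, Q5=3.67; dissipated=5.042
Op 4: CLOSE 4-5: Q_total=8.67, C_total=7.00, V=1.24; Q4=6.19, Q5=2.48; dissipated=0.496
Total dissipated: 10.338 μJ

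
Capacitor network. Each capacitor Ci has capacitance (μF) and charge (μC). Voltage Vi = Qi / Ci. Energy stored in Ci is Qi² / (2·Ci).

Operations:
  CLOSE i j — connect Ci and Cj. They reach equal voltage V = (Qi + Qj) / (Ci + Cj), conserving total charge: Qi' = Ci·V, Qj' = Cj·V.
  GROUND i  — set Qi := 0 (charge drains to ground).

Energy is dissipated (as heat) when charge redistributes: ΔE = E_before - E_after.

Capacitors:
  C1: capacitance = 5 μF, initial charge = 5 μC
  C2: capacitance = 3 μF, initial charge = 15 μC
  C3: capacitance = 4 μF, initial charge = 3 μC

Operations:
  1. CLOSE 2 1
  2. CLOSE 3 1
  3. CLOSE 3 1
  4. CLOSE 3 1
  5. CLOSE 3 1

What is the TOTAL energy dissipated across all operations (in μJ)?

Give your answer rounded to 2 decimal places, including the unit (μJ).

Initial: C1(5μF, Q=5μC, V=1.00V), C2(3μF, Q=15μC, V=5.00V), C3(4μF, Q=3μC, V=0.75V)
Op 1: CLOSE 2-1: Q_total=20.00, C_total=8.00, V=2.50; Q2=7.50, Q1=12.50; dissipated=15.000
Op 2: CLOSE 3-1: Q_total=15.50, C_total=9.00, V=1.72; Q3=6.89, Q1=8.61; dissipated=3.403
Op 3: CLOSE 3-1: Q_total=15.50, C_total=9.00, V=1.72; Q3=6.89, Q1=8.61; dissipated=0.000
Op 4: CLOSE 3-1: Q_total=15.50, C_total=9.00, V=1.72; Q3=6.89, Q1=8.61; dissipated=0.000
Op 5: CLOSE 3-1: Q_total=15.50, C_total=9.00, V=1.72; Q3=6.89, Q1=8.61; dissipated=0.000
Total dissipated: 18.403 μJ

Answer: 18.40 μJ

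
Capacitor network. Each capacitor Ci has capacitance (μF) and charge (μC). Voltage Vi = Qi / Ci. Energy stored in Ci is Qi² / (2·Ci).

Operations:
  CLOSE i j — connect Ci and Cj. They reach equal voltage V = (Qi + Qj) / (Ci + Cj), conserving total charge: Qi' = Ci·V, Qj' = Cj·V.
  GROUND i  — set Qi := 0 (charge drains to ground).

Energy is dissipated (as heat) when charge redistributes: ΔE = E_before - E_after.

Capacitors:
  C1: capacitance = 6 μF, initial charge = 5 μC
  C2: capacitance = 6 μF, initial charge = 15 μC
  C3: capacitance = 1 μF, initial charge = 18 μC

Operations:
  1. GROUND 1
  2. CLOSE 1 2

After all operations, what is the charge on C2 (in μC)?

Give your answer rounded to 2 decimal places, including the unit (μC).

Answer: 7.50 μC

Derivation:
Initial: C1(6μF, Q=5μC, V=0.83V), C2(6μF, Q=15μC, V=2.50V), C3(1μF, Q=18μC, V=18.00V)
Op 1: GROUND 1: Q1=0; energy lost=2.083
Op 2: CLOSE 1-2: Q_total=15.00, C_total=12.00, V=1.25; Q1=7.50, Q2=7.50; dissipated=9.375
Final charges: Q1=7.50, Q2=7.50, Q3=18.00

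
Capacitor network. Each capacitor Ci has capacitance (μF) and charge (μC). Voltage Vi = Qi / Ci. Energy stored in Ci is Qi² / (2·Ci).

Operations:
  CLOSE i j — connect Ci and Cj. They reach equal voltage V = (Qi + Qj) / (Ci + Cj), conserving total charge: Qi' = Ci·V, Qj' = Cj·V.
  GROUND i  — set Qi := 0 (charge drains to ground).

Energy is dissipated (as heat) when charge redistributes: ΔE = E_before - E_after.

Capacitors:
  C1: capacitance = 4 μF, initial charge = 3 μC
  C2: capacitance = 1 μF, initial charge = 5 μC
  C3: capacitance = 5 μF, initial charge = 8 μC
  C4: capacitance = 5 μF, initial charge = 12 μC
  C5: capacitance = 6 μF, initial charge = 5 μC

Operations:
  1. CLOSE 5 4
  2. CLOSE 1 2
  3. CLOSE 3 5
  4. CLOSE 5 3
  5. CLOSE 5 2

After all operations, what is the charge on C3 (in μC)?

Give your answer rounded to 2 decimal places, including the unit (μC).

Initial: C1(4μF, Q=3μC, V=0.75V), C2(1μF, Q=5μC, V=5.00V), C3(5μF, Q=8μC, V=1.60V), C4(5μF, Q=12μC, V=2.40V), C5(6μF, Q=5μC, V=0.83V)
Op 1: CLOSE 5-4: Q_total=17.00, C_total=11.00, V=1.55; Q5=9.27, Q4=7.73; dissipated=3.347
Op 2: CLOSE 1-2: Q_total=8.00, C_total=5.00, V=1.60; Q1=6.40, Q2=1.60; dissipated=7.225
Op 3: CLOSE 3-5: Q_total=17.27, C_total=11.00, V=1.57; Q3=7.85, Q5=9.42; dissipated=0.004
Op 4: CLOSE 5-3: Q_total=17.27, C_total=11.00, V=1.57; Q5=9.42, Q3=7.85; dissipated=0.000
Op 5: CLOSE 5-2: Q_total=11.02, C_total=7.00, V=1.57; Q5=9.45, Q2=1.57; dissipated=0.000
Final charges: Q1=6.40, Q2=1.57, Q3=7.85, Q4=7.73, Q5=9.45

Answer: 7.85 μC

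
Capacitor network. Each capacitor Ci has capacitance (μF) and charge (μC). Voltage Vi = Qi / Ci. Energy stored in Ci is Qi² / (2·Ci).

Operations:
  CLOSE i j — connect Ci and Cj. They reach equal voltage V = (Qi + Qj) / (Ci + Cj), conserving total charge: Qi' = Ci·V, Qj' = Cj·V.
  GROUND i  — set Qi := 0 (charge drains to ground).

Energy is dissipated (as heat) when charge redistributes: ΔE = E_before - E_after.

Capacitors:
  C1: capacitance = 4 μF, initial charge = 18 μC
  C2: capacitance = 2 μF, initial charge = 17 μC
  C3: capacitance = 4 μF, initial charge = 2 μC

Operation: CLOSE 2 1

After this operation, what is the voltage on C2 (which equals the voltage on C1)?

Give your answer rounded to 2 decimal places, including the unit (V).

Initial: C1(4μF, Q=18μC, V=4.50V), C2(2μF, Q=17μC, V=8.50V), C3(4μF, Q=2μC, V=0.50V)
Op 1: CLOSE 2-1: Q_total=35.00, C_total=6.00, V=5.83; Q2=11.67, Q1=23.33; dissipated=10.667

Answer: 5.83 V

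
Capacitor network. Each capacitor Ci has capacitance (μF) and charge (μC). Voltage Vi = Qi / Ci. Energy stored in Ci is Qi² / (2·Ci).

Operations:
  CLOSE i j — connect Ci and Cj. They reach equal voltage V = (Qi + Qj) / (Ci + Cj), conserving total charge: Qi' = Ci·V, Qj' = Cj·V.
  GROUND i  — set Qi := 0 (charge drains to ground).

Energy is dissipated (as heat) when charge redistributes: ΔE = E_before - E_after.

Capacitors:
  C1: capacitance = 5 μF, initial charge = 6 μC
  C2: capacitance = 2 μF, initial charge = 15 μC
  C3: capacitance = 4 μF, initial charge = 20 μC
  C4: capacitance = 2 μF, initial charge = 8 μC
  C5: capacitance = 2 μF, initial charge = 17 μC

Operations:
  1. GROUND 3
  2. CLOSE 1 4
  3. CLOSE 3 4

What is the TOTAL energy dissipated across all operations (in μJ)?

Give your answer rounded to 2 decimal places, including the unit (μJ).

Initial: C1(5μF, Q=6μC, V=1.20V), C2(2μF, Q=15μC, V=7.50V), C3(4μF, Q=20μC, V=5.00V), C4(2μF, Q=8μC, V=4.00V), C5(2μF, Q=17μC, V=8.50V)
Op 1: GROUND 3: Q3=0; energy lost=50.000
Op 2: CLOSE 1-4: Q_total=14.00, C_total=7.00, V=2.00; Q1=10.00, Q4=4.00; dissipated=5.600
Op 3: CLOSE 3-4: Q_total=4.00, C_total=6.00, V=0.67; Q3=2.67, Q4=1.33; dissipated=2.667
Total dissipated: 58.267 μJ

Answer: 58.27 μJ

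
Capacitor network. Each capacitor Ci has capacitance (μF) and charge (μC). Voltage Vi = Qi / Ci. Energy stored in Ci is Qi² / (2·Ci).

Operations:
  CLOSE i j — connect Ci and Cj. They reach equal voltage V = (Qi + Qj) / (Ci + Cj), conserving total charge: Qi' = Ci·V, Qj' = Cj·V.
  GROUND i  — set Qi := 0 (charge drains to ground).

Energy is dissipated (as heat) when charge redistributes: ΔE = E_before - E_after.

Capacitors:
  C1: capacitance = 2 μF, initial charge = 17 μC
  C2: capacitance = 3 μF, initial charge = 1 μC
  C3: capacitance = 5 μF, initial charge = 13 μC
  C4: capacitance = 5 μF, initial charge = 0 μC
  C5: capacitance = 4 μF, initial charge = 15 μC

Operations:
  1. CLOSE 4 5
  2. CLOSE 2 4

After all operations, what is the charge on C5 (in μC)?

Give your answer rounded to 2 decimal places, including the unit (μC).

Answer: 6.67 μC

Derivation:
Initial: C1(2μF, Q=17μC, V=8.50V), C2(3μF, Q=1μC, V=0.33V), C3(5μF, Q=13μC, V=2.60V), C4(5μF, Q=0μC, V=0.00V), C5(4μF, Q=15μC, V=3.75V)
Op 1: CLOSE 4-5: Q_total=15.00, C_total=9.00, V=1.67; Q4=8.33, Q5=6.67; dissipated=15.625
Op 2: CLOSE 2-4: Q_total=9.33, C_total=8.00, V=1.17; Q2=3.50, Q4=5.83; dissipated=1.667
Final charges: Q1=17.00, Q2=3.50, Q3=13.00, Q4=5.83, Q5=6.67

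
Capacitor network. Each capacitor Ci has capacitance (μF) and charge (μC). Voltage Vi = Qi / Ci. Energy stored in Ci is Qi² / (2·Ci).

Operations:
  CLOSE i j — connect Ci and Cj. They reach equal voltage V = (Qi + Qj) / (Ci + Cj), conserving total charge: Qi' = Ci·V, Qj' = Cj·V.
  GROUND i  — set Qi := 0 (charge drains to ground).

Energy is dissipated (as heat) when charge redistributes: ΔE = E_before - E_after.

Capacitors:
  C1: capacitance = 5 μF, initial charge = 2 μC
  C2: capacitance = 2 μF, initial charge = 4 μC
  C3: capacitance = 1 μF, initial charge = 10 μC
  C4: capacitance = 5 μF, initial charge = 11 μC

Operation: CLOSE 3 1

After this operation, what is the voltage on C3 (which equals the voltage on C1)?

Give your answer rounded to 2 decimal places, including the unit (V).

Answer: 2.00 V

Derivation:
Initial: C1(5μF, Q=2μC, V=0.40V), C2(2μF, Q=4μC, V=2.00V), C3(1μF, Q=10μC, V=10.00V), C4(5μF, Q=11μC, V=2.20V)
Op 1: CLOSE 3-1: Q_total=12.00, C_total=6.00, V=2.00; Q3=2.00, Q1=10.00; dissipated=38.400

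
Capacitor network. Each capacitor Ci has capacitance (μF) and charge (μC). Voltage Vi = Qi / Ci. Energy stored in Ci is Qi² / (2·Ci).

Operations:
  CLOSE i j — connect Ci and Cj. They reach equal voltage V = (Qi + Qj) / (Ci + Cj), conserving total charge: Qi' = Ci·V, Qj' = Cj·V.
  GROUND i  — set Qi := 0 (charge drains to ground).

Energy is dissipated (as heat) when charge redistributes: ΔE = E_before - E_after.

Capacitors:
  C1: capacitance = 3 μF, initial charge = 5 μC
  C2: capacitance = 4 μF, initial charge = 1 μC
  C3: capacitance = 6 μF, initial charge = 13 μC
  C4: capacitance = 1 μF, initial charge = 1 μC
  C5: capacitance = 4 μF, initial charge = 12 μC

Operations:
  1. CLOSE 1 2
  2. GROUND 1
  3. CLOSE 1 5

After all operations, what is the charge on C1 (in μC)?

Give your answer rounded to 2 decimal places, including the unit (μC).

Answer: 5.14 μC

Derivation:
Initial: C1(3μF, Q=5μC, V=1.67V), C2(4μF, Q=1μC, V=0.25V), C3(6μF, Q=13μC, V=2.17V), C4(1μF, Q=1μC, V=1.00V), C5(4μF, Q=12μC, V=3.00V)
Op 1: CLOSE 1-2: Q_total=6.00, C_total=7.00, V=0.86; Q1=2.57, Q2=3.43; dissipated=1.720
Op 2: GROUND 1: Q1=0; energy lost=1.102
Op 3: CLOSE 1-5: Q_total=12.00, C_total=7.00, V=1.71; Q1=5.14, Q5=6.86; dissipated=7.714
Final charges: Q1=5.14, Q2=3.43, Q3=13.00, Q4=1.00, Q5=6.86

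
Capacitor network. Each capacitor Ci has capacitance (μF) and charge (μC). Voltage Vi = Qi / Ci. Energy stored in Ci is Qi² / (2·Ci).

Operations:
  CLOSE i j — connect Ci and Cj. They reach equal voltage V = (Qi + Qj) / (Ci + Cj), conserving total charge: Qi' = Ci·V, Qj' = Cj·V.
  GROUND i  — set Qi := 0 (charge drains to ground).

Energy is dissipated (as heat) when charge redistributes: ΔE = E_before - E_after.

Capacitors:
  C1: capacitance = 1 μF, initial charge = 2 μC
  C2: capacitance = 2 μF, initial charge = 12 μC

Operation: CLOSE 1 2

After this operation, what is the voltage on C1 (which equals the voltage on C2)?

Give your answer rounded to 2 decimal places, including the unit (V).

Initial: C1(1μF, Q=2μC, V=2.00V), C2(2μF, Q=12μC, V=6.00V)
Op 1: CLOSE 1-2: Q_total=14.00, C_total=3.00, V=4.67; Q1=4.67, Q2=9.33; dissipated=5.333

Answer: 4.67 V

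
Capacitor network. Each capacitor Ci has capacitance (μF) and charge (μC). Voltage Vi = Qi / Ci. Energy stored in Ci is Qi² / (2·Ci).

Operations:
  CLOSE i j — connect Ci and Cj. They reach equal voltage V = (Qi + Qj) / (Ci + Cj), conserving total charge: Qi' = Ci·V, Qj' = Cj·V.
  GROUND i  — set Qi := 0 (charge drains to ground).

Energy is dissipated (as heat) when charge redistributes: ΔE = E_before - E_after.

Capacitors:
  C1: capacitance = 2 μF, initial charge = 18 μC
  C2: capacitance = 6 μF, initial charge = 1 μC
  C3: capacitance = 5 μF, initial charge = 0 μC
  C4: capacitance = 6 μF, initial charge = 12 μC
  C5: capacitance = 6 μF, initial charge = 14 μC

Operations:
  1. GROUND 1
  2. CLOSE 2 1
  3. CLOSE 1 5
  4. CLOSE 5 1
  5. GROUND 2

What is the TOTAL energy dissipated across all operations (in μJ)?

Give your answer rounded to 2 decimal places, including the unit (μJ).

Initial: C1(2μF, Q=18μC, V=9.00V), C2(6μF, Q=1μC, V=0.17V), C3(5μF, Q=0μC, V=0.00V), C4(6μF, Q=12μC, V=2.00V), C5(6μF, Q=14μC, V=2.33V)
Op 1: GROUND 1: Q1=0; energy lost=81.000
Op 2: CLOSE 2-1: Q_total=1.00, C_total=8.00, V=0.12; Q2=0.75, Q1=0.25; dissipated=0.021
Op 3: CLOSE 1-5: Q_total=14.25, C_total=8.00, V=1.78; Q1=3.56, Q5=10.69; dissipated=3.658
Op 4: CLOSE 5-1: Q_total=14.25, C_total=8.00, V=1.78; Q5=10.69, Q1=3.56; dissipated=0.000
Op 5: GROUND 2: Q2=0; energy lost=0.047
Total dissipated: 84.725 μJ

Answer: 84.73 μJ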